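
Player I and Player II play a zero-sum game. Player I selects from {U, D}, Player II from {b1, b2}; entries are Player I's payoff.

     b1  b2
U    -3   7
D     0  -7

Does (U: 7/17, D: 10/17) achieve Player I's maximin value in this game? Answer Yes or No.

Yes

Against b1 this mix gives (7/17)·(-3) + (10/17)·0 = -21/17.
Against b2 this mix gives (7/17)·7 + (10/17)·(-7) = -21/17.
All of Player II's active replies (b1, b2) yield -21/17, and no column does worse for Player I. The mix makes Player II indifferent and guarantees -21/17, so it is optimal.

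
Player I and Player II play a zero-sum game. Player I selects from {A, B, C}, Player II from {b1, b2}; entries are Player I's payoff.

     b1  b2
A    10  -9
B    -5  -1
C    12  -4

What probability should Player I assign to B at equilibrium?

4/5

Row minima: A → -9, B → -5, C → -4; maximin = -4.
Column maxima: b1 → 12, b2 → -1; minimax = -1.
-4 ≠ -1, so there is no saddle point; optimal play is mixed.
A is strictly dominated by C, so Player I never plays it.
On the remaining 2×2 (B, C vs b1, b2):
Let Player I play B with probability p. Expected payoff against b1: (-5)p + 12(1−p) = −17p + 12; against b2: (-1)p + (-4)(1−p) = 3p − 4.
Setting these equal: −17p + 12 = 3p − 4 ⇒ −20p = -16 ⇒ p = 4/5, and the value is (-17)·(4/5) + 12 = -8/5.
For Player II: with q = P(b1), equating B's and C's payoffs gives −4q − 1 = 16q − 4 ⇒ q = 3/20.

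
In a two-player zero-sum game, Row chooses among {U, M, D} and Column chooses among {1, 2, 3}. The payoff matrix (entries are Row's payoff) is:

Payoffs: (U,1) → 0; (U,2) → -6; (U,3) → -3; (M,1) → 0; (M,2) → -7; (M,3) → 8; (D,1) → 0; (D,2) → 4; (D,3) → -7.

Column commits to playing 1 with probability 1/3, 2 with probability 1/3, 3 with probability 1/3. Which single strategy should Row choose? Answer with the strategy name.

Expected payoff of U: (1/3)·0 + (1/3)·(-6) + (1/3)·(-3) = -3.
Expected payoff of M: (1/3)·0 + (1/3)·(-7) + (1/3)·8 = 1/3.
Expected payoff of D: (1/3)·0 + (1/3)·4 + (1/3)·(-7) = -1.
The largest is 1/3, so Row's best response is M.

M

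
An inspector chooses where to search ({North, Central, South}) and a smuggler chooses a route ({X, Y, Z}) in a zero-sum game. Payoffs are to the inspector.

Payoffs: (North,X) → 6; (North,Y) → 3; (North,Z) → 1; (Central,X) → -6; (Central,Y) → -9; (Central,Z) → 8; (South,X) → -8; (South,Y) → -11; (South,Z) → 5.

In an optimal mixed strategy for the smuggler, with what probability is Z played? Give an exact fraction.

12/19

Row minima: North → 1, Central → -9, South → -11; maximin = 1.
Column maxima: X → 6, Y → 3, Z → 8; minimax = 3.
1 ≠ 3, so there is no saddle point; optimal play is mixed.
South is strictly dominated by Central, so the inspector never plays it.
X is strictly dominated by Y (it gives the inspector strictly more in every row), so the smuggler never plays it.
On the remaining 2×2 (North, Central vs Y, Z):
Let the inspector play North with probability p. Expected payoff against Y: 3p + (-9)(1−p) = 12p − 9; against Z: 1p + 8(1−p) = −7p + 8.
Setting these equal: 12p − 9 = −7p + 8 ⇒ 19p = 17 ⇒ p = 17/19, and the value is (12)·(17/19) − 9 = 33/19.
For the smuggler: with q = P(Y), equating North's and Central's payoffs gives 2q + 1 = −17q + 8 ⇒ q = 7/19.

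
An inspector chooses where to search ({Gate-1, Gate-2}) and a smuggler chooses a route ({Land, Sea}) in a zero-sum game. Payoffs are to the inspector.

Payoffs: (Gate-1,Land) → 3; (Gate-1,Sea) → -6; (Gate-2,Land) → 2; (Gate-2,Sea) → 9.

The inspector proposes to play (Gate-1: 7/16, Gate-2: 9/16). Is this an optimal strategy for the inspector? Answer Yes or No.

Against Land this mix gives (7/16)·3 + (9/16)·2 = 39/16.
Against Sea this mix gives (7/16)·(-6) + (9/16)·9 = 39/16.
All of the smuggler's active replies (Land, Sea) yield 39/16, and no column does worse for the inspector. The mix makes the smuggler indifferent and guarantees 39/16, so it is optimal.

Yes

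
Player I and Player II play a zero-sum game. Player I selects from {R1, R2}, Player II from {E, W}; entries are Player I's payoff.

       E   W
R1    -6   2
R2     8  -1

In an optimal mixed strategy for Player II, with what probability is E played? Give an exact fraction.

Row minima: R1 → -6, R2 → -1; maximin = -1.
Column maxima: E → 8, W → 2; minimax = 2.
-1 ≠ 2, so there is no saddle point; optimal play is mixed.
Let Player I play R1 with probability p. Expected payoff against E: (-6)p + 8(1−p) = −14p + 8; against W: 2p + (-1)(1−p) = 3p − 1.
Setting these equal: −14p + 8 = 3p − 1 ⇒ −17p = -9 ⇒ p = 9/17, and the value is (-14)·(9/17) + 8 = 10/17.
For Player II: with q = P(E), equating R1's and R2's payoffs gives −8q + 2 = 9q − 1 ⇒ q = 3/17.

3/17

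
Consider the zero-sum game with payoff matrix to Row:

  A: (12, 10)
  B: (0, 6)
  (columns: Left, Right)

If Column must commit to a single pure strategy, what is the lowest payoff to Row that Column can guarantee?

10

Column maxima: Left → 12, Right → 10.
The smallest of these is 10.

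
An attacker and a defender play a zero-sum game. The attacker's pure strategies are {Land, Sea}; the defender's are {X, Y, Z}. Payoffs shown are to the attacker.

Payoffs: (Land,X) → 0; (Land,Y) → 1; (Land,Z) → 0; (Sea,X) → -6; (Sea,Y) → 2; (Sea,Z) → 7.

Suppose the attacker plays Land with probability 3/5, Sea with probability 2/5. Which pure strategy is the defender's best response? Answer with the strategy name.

X

If the defender plays X, the attacker's expected payoff is (3/5)·0 + (2/5)·(-6) = -12/5.
If the defender plays Y, the attacker's expected payoff is (3/5)·1 + (2/5)·2 = 7/5.
If the defender plays Z, the attacker's expected payoff is (3/5)·0 + (2/5)·7 = 14/5.
The defender minimizes the attacker's payoff; the smallest is -12/5, so the best response is X.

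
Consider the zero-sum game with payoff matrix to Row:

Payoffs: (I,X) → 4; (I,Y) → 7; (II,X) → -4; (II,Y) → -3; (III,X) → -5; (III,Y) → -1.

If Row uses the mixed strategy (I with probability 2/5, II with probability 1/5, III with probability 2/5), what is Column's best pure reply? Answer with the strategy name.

If Column plays X, Row's expected payoff is (2/5)·4 + (1/5)·(-4) + (2/5)·(-5) = -6/5.
If Column plays Y, Row's expected payoff is (2/5)·7 + (1/5)·(-3) + (2/5)·(-1) = 9/5.
Column minimizes Row's payoff; the smallest is -6/5, so the best response is X.

X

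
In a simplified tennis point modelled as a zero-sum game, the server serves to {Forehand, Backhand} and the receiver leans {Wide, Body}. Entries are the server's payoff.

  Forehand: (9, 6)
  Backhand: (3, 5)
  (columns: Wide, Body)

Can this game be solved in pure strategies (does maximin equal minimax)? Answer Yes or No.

Row minima: Forehand → 6, Backhand → 3; maximin = 6.
Column maxima: Wide → 9, Body → 6; minimax = 6.
maximin = minimax = 6, so a saddle point exists.

Yes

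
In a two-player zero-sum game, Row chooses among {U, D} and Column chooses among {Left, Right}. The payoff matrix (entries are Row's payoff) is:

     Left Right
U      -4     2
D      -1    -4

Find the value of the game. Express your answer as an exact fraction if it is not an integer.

Row minima: U → -4, D → -4; maximin = -4.
Column maxima: Left → -1, Right → 2; minimax = -1.
-4 ≠ -1, so there is no saddle point; optimal play is mixed.
Let Row play U with probability p. Expected payoff against Left: (-4)p + (-1)(1−p) = −3p − 1; against Right: 2p + (-4)(1−p) = 6p − 4.
Setting these equal: −3p − 1 = 6p − 4 ⇒ −9p = -3 ⇒ p = 1/3, and the value is (-3)·(1/3) − 1 = -2.
For Column: with q = P(Left), equating U's and D's payoffs gives −6q + 2 = 3q − 4 ⇒ q = 2/3.

-2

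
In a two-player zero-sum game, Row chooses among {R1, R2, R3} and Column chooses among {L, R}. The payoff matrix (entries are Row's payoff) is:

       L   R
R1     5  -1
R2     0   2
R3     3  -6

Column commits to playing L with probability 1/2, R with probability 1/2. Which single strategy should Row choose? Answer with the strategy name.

R1

Expected payoff of R1: (1/2)·5 + (1/2)·(-1) = 2.
Expected payoff of R2: (1/2)·0 + (1/2)·2 = 1.
Expected payoff of R3: (1/2)·3 + (1/2)·(-6) = -3/2.
The largest is 2, so Row's best response is R1.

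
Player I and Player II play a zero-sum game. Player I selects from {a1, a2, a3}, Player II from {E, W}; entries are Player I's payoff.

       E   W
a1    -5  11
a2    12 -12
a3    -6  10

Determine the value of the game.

9/5

Row minima: a1 → -5, a2 → -12, a3 → -6; maximin = -5.
Column maxima: E → 12, W → 11; minimax = 11.
-5 ≠ 11, so there is no saddle point; optimal play is mixed.
a3 is strictly dominated by a1, so Player I never plays it.
On the remaining 2×2 (a1, a2 vs E, W):
Let Player I play a1 with probability p. Expected payoff against E: (-5)p + 12(1−p) = −17p + 12; against W: 11p + (-12)(1−p) = 23p − 12.
Setting these equal: −17p + 12 = 23p − 12 ⇒ −40p = -24 ⇒ p = 3/5, and the value is (-17)·(3/5) + 12 = 9/5.
For Player II: with q = P(E), equating a1's and a2's payoffs gives −16q + 11 = 24q − 12 ⇒ q = 23/40.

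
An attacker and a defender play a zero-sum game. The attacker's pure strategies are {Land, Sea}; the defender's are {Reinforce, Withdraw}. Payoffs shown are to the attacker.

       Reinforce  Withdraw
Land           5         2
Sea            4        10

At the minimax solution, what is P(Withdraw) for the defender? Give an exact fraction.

1/9

Row minima: Land → 2, Sea → 4; maximin = 4.
Column maxima: Reinforce → 5, Withdraw → 10; minimax = 5.
4 ≠ 5, so there is no saddle point; optimal play is mixed.
Let the attacker play Land with probability p. Expected payoff against Reinforce: 5p + 4(1−p) = p + 4; against Withdraw: 2p + 10(1−p) = −8p + 10.
Setting these equal: p + 4 = −8p + 10 ⇒ 9p = 6 ⇒ p = 2/3, and the value is (1)·(2/3) + 4 = 14/3.
For the defender: with q = P(Reinforce), equating Land's and Sea's payoffs gives 3q + 2 = −6q + 10 ⇒ q = 8/9.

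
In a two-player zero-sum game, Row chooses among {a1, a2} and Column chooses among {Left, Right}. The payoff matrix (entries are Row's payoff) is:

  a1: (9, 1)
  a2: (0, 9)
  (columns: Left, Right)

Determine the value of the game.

81/17

Row minima: a1 → 1, a2 → 0; maximin = 1.
Column maxima: Left → 9, Right → 9; minimax = 9.
1 ≠ 9, so there is no saddle point; optimal play is mixed.
Let Row play a1 with probability p. Expected payoff against Left: 9p + 0(1−p) = 9p; against Right: 1p + 9(1−p) = −8p + 9.
Setting these equal: 9p = −8p + 9 ⇒ 17p = 9 ⇒ p = 9/17, and the value is (9)·(9/17) = 81/17.
For Column: with q = P(Left), equating a1's and a2's payoffs gives 8q + 1 = −9q + 9 ⇒ q = 8/17.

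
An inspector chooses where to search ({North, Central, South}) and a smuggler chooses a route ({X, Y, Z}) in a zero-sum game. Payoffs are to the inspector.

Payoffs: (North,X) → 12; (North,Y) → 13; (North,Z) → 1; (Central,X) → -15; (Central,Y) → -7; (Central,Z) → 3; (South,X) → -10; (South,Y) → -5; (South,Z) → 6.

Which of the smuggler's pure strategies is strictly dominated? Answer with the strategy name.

X holds the inspector's payoff strictly below Y in every row: 12 < 13, -15 < -7, -10 < -5.
So Y is strictly dominated for the smuggler.

Y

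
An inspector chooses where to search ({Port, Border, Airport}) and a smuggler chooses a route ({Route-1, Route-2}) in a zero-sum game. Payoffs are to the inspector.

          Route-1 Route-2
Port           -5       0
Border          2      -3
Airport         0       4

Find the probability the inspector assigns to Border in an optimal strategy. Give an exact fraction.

Row minima: Port → -5, Border → -3, Airport → 0; maximin = 0.
Column maxima: Route-1 → 2, Route-2 → 4; minimax = 2.
0 ≠ 2, so there is no saddle point; optimal play is mixed.
Port is strictly dominated by Airport, so the inspector never plays it.
On the remaining 2×2 (Border, Airport vs Route-1, Route-2):
Let the inspector play Border with probability p. Expected payoff against Route-1: 2p + 0(1−p) = 2p; against Route-2: (-3)p + 4(1−p) = −7p + 4.
Setting these equal: 2p = −7p + 4 ⇒ 9p = 4 ⇒ p = 4/9, and the value is (2)·(4/9) = 8/9.
For the smuggler: with q = P(Route-1), equating Border's and Airport's payoffs gives 5q − 3 = −4q + 4 ⇒ q = 7/9.

4/9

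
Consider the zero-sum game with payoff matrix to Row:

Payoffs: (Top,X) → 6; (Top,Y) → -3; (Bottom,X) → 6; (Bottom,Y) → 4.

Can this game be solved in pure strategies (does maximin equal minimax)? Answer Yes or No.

Yes

Row minima: Top → -3, Bottom → 4; maximin = 4.
Column maxima: X → 6, Y → 4; minimax = 4.
maximin = minimax = 4, so a saddle point exists.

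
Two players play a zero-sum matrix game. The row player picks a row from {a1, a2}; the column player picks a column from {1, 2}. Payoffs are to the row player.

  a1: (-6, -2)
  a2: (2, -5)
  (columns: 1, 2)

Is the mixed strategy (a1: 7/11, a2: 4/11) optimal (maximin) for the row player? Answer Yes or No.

Yes

Against 1 this mix gives (7/11)·(-6) + (4/11)·2 = -34/11.
Against 2 this mix gives (7/11)·(-2) + (4/11)·(-5) = -34/11.
All of the column player's active replies (1, 2) yield -34/11, and no column does worse for the row player. The mix makes the column player indifferent and guarantees -34/11, so it is optimal.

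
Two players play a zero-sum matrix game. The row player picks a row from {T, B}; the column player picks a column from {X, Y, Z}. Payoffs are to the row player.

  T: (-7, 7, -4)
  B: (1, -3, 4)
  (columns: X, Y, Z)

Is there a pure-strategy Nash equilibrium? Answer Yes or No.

No

Row minima: T → -7, B → -3; maximin = -3.
Column maxima: X → 1, Y → 7, Z → 4; minimax = 1.
-3 ≠ 1, so no pure-strategy equilibrium exists.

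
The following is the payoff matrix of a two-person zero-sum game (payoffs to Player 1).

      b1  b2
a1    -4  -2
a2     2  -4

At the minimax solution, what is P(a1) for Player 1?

Row minima: a1 → -4, a2 → -4; maximin = -4.
Column maxima: b1 → 2, b2 → -2; minimax = -2.
-4 ≠ -2, so there is no saddle point; optimal play is mixed.
Let Player 1 play a1 with probability p. Expected payoff against b1: (-4)p + 2(1−p) = −6p + 2; against b2: (-2)p + (-4)(1−p) = 2p − 4.
Setting these equal: −6p + 2 = 2p − 4 ⇒ −8p = -6 ⇒ p = 3/4, and the value is (-6)·(3/4) + 2 = -5/2.
For Player 2: with q = P(b1), equating a1's and a2's payoffs gives −2q − 2 = 6q − 4 ⇒ q = 1/4.

3/4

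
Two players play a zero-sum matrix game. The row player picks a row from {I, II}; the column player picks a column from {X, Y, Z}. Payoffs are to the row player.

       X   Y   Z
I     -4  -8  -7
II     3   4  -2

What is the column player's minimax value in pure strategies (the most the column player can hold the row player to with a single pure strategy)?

-2

Column maxima: X → 3, Y → 4, Z → -2.
The smallest of these is -2.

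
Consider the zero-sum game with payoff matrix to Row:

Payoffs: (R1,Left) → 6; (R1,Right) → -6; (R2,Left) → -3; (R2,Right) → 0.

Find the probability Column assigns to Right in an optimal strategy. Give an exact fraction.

Row minima: R1 → -6, R2 → -3; maximin = -3.
Column maxima: Left → 6, Right → 0; minimax = 0.
-3 ≠ 0, so there is no saddle point; optimal play is mixed.
Let Row play R1 with probability p. Expected payoff against Left: 6p + (-3)(1−p) = 9p − 3; against Right: (-6)p + 0(1−p) = −6p.
Setting these equal: 9p − 3 = −6p ⇒ 15p = 3 ⇒ p = 1/5, and the value is (9)·(1/5) − 3 = -6/5.
For Column: with q = P(Left), equating R1's and R2's payoffs gives 12q − 6 = −3q ⇒ q = 2/5.

3/5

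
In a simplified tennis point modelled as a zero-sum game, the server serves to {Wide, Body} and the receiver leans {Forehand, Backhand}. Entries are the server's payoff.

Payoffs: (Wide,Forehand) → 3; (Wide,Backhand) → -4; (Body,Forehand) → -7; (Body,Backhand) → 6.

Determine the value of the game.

-1/2

Row minima: Wide → -4, Body → -7; maximin = -4.
Column maxima: Forehand → 3, Backhand → 6; minimax = 3.
-4 ≠ 3, so there is no saddle point; optimal play is mixed.
Let the server play Wide with probability p. Expected payoff against Forehand: 3p + (-7)(1−p) = 10p − 7; against Backhand: (-4)p + 6(1−p) = −10p + 6.
Setting these equal: 10p − 7 = −10p + 6 ⇒ 20p = 13 ⇒ p = 13/20, and the value is (10)·(13/20) − 7 = -1/2.
For the receiver: with q = P(Forehand), equating Wide's and Body's payoffs gives 7q − 4 = −13q + 6 ⇒ q = 1/2.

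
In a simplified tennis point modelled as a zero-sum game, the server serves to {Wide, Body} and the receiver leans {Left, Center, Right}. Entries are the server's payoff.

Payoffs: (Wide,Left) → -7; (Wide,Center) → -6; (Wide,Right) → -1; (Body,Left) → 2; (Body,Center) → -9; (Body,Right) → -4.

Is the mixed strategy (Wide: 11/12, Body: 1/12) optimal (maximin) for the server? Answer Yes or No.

Against Left this mix gives (11/12)·(-7) + (1/12)·2 = -25/4.
Against Center this mix gives (11/12)·(-6) + (1/12)·(-9) = -25/4.
Against Right this mix gives (11/12)·(-1) + (1/12)·(-4) = -5/4.
All of the receiver's active replies (Left, Center) yield -25/4, and no column does worse for the server. The mix makes the receiver indifferent and guarantees -25/4, so it is optimal.

Yes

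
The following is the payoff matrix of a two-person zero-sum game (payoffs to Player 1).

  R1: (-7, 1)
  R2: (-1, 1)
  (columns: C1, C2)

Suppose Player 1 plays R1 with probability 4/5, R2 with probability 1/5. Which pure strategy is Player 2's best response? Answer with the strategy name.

C1

If Player 2 plays C1, Player 1's expected payoff is (4/5)·(-7) + (1/5)·(-1) = -29/5.
If Player 2 plays C2, Player 1's expected payoff is (4/5)·1 + (1/5)·1 = 1.
Player 2 minimizes Player 1's payoff; the smallest is -29/5, so the best response is C1.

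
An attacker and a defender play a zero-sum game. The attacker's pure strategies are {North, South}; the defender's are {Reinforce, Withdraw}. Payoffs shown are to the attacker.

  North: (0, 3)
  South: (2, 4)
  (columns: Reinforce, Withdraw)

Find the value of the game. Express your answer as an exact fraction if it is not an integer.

Row minima: North → 0, South → 2; maximin = 2.
Column maxima: Reinforce → 2, Withdraw → 4; minimax = 2.
Since maximin = minimax = 2, there is a saddle point and the value is 2.

2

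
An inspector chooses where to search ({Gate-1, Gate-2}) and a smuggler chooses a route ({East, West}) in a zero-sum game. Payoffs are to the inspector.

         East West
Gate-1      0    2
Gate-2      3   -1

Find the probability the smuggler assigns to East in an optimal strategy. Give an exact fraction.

Row minima: Gate-1 → 0, Gate-2 → -1; maximin = 0.
Column maxima: East → 3, West → 2; minimax = 2.
0 ≠ 2, so there is no saddle point; optimal play is mixed.
Let the inspector play Gate-1 with probability p. Expected payoff against East: 0p + 3(1−p) = −3p + 3; against West: 2p + (-1)(1−p) = 3p − 1.
Setting these equal: −3p + 3 = 3p − 1 ⇒ −6p = -4 ⇒ p = 2/3, and the value is (-3)·(2/3) + 3 = 1.
For the smuggler: with q = P(East), equating Gate-1's and Gate-2's payoffs gives −2q + 2 = 4q − 1 ⇒ q = 1/2.

1/2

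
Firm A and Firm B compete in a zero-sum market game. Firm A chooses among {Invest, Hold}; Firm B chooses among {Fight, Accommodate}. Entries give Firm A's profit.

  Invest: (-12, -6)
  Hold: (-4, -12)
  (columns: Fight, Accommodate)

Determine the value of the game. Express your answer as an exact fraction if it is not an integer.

Row minima: Invest → -12, Hold → -12; maximin = -12.
Column maxima: Fight → -4, Accommodate → -6; minimax = -6.
-12 ≠ -6, so there is no saddle point; optimal play is mixed.
Let Firm A play Invest with probability p. Expected payoff against Fight: (-12)p + (-4)(1−p) = −8p − 4; against Accommodate: (-6)p + (-12)(1−p) = 6p − 12.
Setting these equal: −8p − 4 = 6p − 12 ⇒ −14p = -8 ⇒ p = 4/7, and the value is (-8)·(4/7) − 4 = -60/7.
For Firm B: with q = P(Fight), equating Invest's and Hold's payoffs gives −6q − 6 = 8q − 12 ⇒ q = 3/7.

-60/7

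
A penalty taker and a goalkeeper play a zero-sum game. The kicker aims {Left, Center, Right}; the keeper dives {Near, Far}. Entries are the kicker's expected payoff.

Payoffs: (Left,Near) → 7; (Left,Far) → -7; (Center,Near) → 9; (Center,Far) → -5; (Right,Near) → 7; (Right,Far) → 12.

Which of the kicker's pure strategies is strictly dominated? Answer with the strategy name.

Left

Center gives a strictly higher payoff than Left against every column: 9 > 7, -5 > -7.
So Left is strictly dominated and the kicker never plays it.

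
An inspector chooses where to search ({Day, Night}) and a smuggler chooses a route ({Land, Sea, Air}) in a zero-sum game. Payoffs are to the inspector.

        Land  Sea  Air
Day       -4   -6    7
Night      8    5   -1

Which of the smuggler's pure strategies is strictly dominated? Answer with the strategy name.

Sea holds the inspector's payoff strictly below Land in every row: -6 < -4, 5 < 8.
So Land is strictly dominated for the smuggler.

Land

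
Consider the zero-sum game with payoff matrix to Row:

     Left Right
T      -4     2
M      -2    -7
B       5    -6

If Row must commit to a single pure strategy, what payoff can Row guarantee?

-4

Row minima: T → -4, M → -7, B → -6.
The best of these is -4.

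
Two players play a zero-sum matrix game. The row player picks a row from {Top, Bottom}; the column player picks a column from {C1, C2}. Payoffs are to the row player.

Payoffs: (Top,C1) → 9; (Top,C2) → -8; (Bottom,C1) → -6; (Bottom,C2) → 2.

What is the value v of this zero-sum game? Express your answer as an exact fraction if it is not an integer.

Row minima: Top → -8, Bottom → -6; maximin = -6.
Column maxima: C1 → 9, C2 → 2; minimax = 2.
-6 ≠ 2, so there is no saddle point; optimal play is mixed.
Let the row player play Top with probability p. Expected payoff against C1: 9p + (-6)(1−p) = 15p − 6; against C2: (-8)p + 2(1−p) = −10p + 2.
Setting these equal: 15p − 6 = −10p + 2 ⇒ 25p = 8 ⇒ p = 8/25, and the value is (15)·(8/25) − 6 = -6/5.
For the column player: with q = P(C1), equating Top's and Bottom's payoffs gives 17q − 8 = −8q + 2 ⇒ q = 2/5.

-6/5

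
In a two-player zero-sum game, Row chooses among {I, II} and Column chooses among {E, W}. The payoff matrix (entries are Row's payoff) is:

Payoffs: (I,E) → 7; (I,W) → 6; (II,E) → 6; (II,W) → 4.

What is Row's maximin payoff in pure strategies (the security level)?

Row minima: I → 6, II → 4.
The best of these is 6.

6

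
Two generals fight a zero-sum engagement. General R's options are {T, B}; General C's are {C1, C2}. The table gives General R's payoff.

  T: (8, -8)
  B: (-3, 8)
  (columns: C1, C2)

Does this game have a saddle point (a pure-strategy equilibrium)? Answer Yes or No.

Row minima: T → -8, B → -3; maximin = -3.
Column maxima: C1 → 8, C2 → 8; minimax = 8.
-3 ≠ 8, so no pure-strategy equilibrium exists.

No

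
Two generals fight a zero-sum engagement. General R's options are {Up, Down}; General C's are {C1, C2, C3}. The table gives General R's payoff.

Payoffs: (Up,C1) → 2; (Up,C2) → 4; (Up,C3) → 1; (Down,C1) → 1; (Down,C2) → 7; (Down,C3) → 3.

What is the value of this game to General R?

Row minima: Up → 1, Down → 1; maximin = 1.
Column maxima: C1 → 2, C2 → 7, C3 → 3; minimax = 2.
1 ≠ 2, so there is no saddle point; optimal play is mixed.
C2 is strictly dominated by C1 (it gives General R strictly more in every row), so General C never plays it.
On the remaining 2×2 (Up, Down vs C1, C3):
Let General R play Up with probability p. Expected payoff against C1: 2p + 1(1−p) = p + 1; against C3: 1p + 3(1−p) = −2p + 3.
Setting these equal: p + 1 = −2p + 3 ⇒ 3p = 2 ⇒ p = 2/3, and the value is (1)·(2/3) + 1 = 5/3.
For General C: with q = P(C1), equating Up's and Down's payoffs gives q + 1 = −2q + 3 ⇒ q = 2/3.

5/3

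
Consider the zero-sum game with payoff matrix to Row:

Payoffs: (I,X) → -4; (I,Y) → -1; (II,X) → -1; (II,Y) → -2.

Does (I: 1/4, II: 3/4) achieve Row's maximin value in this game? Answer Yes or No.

Against X this mix gives (1/4)·(-4) + (3/4)·(-1) = -7/4.
Against Y this mix gives (1/4)·(-1) + (3/4)·(-2) = -7/4.
All of Column's active replies (X, Y) yield -7/4, and no column does worse for Row. The mix makes Column indifferent and guarantees -7/4, so it is optimal.

Yes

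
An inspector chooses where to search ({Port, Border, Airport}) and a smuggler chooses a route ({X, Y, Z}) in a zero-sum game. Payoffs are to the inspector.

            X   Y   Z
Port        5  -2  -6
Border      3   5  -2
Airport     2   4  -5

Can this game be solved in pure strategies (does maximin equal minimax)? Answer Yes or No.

Yes

Row minima: Port → -6, Border → -2, Airport → -5; maximin = -2.
Column maxima: X → 5, Y → 5, Z → -2; minimax = -2.
maximin = minimax = -2, so a saddle point exists.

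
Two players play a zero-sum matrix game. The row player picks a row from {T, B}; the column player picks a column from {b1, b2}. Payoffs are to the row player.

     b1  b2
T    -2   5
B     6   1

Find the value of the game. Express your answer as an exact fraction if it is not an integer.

Row minima: T → -2, B → 1; maximin = 1.
Column maxima: b1 → 6, b2 → 5; minimax = 5.
1 ≠ 5, so there is no saddle point; optimal play is mixed.
Let the row player play T with probability p. Expected payoff against b1: (-2)p + 6(1−p) = −8p + 6; against b2: 5p + 1(1−p) = 4p + 1.
Setting these equal: −8p + 6 = 4p + 1 ⇒ −12p = -5 ⇒ p = 5/12, and the value is (-8)·(5/12) + 6 = 8/3.
For the column player: with q = P(b1), equating T's and B's payoffs gives −7q + 5 = 5q + 1 ⇒ q = 1/3.

8/3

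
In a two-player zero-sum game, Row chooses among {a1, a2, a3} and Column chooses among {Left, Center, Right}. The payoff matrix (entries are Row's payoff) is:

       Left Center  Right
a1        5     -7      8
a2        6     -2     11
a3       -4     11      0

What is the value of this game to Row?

58/23

Row minima: a1 → -7, a2 → -2, a3 → -4; maximin = -2.
Column maxima: Left → 6, Center → 11, Right → 11; minimax = 6.
-2 ≠ 6, so there is no saddle point; optimal play is mixed.
a1 is strictly dominated by a2, so Row never plays it.
Right is strictly dominated by Left (it gives Row strictly more in every row), so Column never plays it.
On the remaining 2×2 (a2, a3 vs Left, Center):
Let Row play a2 with probability p. Expected payoff against Left: 6p + (-4)(1−p) = 10p − 4; against Center: (-2)p + 11(1−p) = −13p + 11.
Setting these equal: 10p − 4 = −13p + 11 ⇒ 23p = 15 ⇒ p = 15/23, and the value is (10)·(15/23) − 4 = 58/23.
For Column: with q = P(Left), equating a2's and a3's payoffs gives 8q − 2 = −15q + 11 ⇒ q = 13/23.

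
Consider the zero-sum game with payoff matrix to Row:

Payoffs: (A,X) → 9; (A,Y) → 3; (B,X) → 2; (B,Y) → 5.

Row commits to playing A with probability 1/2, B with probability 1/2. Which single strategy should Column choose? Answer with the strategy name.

If Column plays X, Row's expected payoff is (1/2)·9 + (1/2)·2 = 11/2.
If Column plays Y, Row's expected payoff is (1/2)·3 + (1/2)·5 = 4.
Column minimizes Row's payoff; the smallest is 4, so the best response is Y.

Y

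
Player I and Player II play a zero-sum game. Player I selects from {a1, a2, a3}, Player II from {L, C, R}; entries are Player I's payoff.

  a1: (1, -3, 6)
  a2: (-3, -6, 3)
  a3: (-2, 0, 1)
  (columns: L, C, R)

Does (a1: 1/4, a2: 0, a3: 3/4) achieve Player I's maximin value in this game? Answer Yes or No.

Against L this mix gives (1/4)·1 + (3/4)·(-2) = -5/4.
Against C this mix gives (1/4)·(-3) + (3/4)·0 = -3/4.
Against R this mix gives (1/4)·6 + (3/4)·1 = 9/4.
Player II will play L, holding Player I to -5/4. Shifting weight toward the row that does better against L would raise this floor (the equalizing mix achieves -1 against both L and C), so the proposed strategy is not optimal.

No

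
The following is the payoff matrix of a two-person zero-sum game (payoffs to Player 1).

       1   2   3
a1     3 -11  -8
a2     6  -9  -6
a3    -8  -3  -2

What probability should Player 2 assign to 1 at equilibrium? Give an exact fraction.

Row minima: a1 → -11, a2 → -9, a3 → -8; maximin = -8.
Column maxima: 1 → 6, 2 → -3, 3 → -2; minimax = -3.
-8 ≠ -3, so there is no saddle point; optimal play is mixed.
a1 is strictly dominated by a2, so Player 1 never plays it.
3 is strictly dominated by 2 (it gives Player 1 strictly more in every row), so Player 2 never plays it.
On the remaining 2×2 (a2, a3 vs 1, 2):
Let Player 1 play a2 with probability p. Expected payoff against 1: 6p + (-8)(1−p) = 14p − 8; against 2: (-9)p + (-3)(1−p) = −6p − 3.
Setting these equal: 14p − 8 = −6p − 3 ⇒ 20p = 5 ⇒ p = 1/4, and the value is (14)·(1/4) − 8 = -9/2.
For Player 2: with q = P(1), equating a2's and a3's payoffs gives 15q − 9 = −5q − 3 ⇒ q = 3/10.

3/10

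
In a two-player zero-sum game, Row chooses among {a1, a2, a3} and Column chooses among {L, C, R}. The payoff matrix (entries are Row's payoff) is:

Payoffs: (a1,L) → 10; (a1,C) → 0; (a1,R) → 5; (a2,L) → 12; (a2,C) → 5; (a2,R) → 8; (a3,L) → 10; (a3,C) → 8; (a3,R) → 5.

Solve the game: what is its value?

13/2

Row minima: a1 → 0, a2 → 5, a3 → 5; maximin = 5.
Column maxima: L → 12, C → 8, R → 8; minimax = 8.
5 ≠ 8, so there is no saddle point; optimal play is mixed.
a1 is strictly dominated by a2, so Row never plays it.
L is strictly dominated by C (it gives Row strictly more in every row), so Column never plays it.
On the remaining 2×2 (a2, a3 vs C, R):
Let Row play a2 with probability p. Expected payoff against C: 5p + 8(1−p) = −3p + 8; against R: 8p + 5(1−p) = 3p + 5.
Setting these equal: −3p + 8 = 3p + 5 ⇒ −6p = -3 ⇒ p = 1/2, and the value is (-3)·(1/2) + 8 = 13/2.
For Column: with q = P(C), equating a2's and a3's payoffs gives −3q + 8 = 3q + 5 ⇒ q = 1/2.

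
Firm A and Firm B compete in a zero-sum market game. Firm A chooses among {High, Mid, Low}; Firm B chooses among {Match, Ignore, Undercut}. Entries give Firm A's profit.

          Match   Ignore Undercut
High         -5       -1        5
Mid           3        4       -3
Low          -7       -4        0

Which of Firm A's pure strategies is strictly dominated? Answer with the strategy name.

High gives a strictly higher payoff than Low against every column: -5 > -7, -1 > -4, 5 > 0.
So Low is strictly dominated and Firm A never plays it.

Low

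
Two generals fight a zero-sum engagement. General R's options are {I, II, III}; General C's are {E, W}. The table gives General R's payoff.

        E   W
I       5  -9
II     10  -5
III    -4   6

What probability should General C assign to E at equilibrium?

Row minima: I → -9, II → -5, III → -4; maximin = -4.
Column maxima: E → 10, W → 6; minimax = 6.
-4 ≠ 6, so there is no saddle point; optimal play is mixed.
I is strictly dominated by II, so General R never plays it.
On the remaining 2×2 (II, III vs E, W):
Let General R play II with probability p. Expected payoff against E: 10p + (-4)(1−p) = 14p − 4; against W: (-5)p + 6(1−p) = −11p + 6.
Setting these equal: 14p − 4 = −11p + 6 ⇒ 25p = 10 ⇒ p = 2/5, and the value is (14)·(2/5) − 4 = 8/5.
For General C: with q = P(E), equating II's and III's payoffs gives 15q − 5 = −10q + 6 ⇒ q = 11/25.

11/25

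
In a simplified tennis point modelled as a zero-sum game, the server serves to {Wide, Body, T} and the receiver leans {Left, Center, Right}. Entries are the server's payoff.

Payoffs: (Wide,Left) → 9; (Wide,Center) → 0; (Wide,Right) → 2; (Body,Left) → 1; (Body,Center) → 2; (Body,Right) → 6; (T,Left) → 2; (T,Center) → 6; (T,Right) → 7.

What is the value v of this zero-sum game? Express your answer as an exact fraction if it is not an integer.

Row minima: Wide → 0, Body → 1, T → 2; maximin = 2.
Column maxima: Left → 9, Center → 6, Right → 7; minimax = 6.
2 ≠ 6, so there is no saddle point; optimal play is mixed.
Body is strictly dominated by T, so the server never plays it.
Right is strictly dominated by Center (it gives the server strictly more in every row), so the receiver never plays it.
On the remaining 2×2 (Wide, T vs Left, Center):
Let the server play Wide with probability p. Expected payoff against Left: 9p + 2(1−p) = 7p + 2; against Center: 0p + 6(1−p) = −6p + 6.
Setting these equal: 7p + 2 = −6p + 6 ⇒ 13p = 4 ⇒ p = 4/13, and the value is (7)·(4/13) + 2 = 54/13.
For the receiver: with q = P(Left), equating Wide's and T's payoffs gives 9q = −4q + 6 ⇒ q = 6/13.

54/13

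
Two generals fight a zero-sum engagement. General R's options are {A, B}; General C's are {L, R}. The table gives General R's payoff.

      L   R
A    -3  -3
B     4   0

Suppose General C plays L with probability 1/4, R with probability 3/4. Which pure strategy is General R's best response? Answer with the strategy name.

B

Expected payoff of A: (1/4)·(-3) + (3/4)·(-3) = -3.
Expected payoff of B: (1/4)·4 + (3/4)·0 = 1.
The largest is 1, so General R's best response is B.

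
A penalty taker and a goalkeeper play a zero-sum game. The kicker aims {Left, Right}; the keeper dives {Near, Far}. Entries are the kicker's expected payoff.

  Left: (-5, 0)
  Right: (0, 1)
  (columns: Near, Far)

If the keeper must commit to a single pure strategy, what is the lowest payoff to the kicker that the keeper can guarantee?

0

Column maxima: Near → 0, Far → 1.
The smallest of these is 0.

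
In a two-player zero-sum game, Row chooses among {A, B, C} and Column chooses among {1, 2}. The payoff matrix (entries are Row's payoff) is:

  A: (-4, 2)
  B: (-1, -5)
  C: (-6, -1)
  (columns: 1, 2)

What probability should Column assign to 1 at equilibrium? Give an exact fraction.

Row minima: A → -4, B → -5, C → -6; maximin = -4.
Column maxima: 1 → -1, 2 → 2; minimax = -1.
-4 ≠ -1, so there is no saddle point; optimal play is mixed.
C is strictly dominated by A, so Row never plays it.
On the remaining 2×2 (A, B vs 1, 2):
Let Row play A with probability p. Expected payoff against 1: (-4)p + (-1)(1−p) = −3p − 1; against 2: 2p + (-5)(1−p) = 7p − 5.
Setting these equal: −3p − 1 = 7p − 5 ⇒ −10p = -4 ⇒ p = 2/5, and the value is (-3)·(2/5) − 1 = -11/5.
For Column: with q = P(1), equating A's and B's payoffs gives −6q + 2 = 4q − 5 ⇒ q = 7/10.

7/10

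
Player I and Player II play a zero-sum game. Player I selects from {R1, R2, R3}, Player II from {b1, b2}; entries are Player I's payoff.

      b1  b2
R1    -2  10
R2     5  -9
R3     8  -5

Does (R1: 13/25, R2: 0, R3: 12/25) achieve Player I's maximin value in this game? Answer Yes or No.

Yes

Against b1 this mix gives (13/25)·(-2) + (12/25)·8 = 14/5.
Against b2 this mix gives (13/25)·10 + (12/25)·(-5) = 14/5.
All of Player II's active replies (b1, b2) yield 14/5, and no column does worse for Player I. The mix makes Player II indifferent and guarantees 14/5, so it is optimal.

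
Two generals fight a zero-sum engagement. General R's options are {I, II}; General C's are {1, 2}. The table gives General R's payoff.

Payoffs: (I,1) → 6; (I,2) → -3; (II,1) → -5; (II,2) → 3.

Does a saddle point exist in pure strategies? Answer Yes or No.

Row minima: I → -3, II → -5; maximin = -3.
Column maxima: 1 → 6, 2 → 3; minimax = 3.
-3 ≠ 3, so no pure-strategy equilibrium exists.

No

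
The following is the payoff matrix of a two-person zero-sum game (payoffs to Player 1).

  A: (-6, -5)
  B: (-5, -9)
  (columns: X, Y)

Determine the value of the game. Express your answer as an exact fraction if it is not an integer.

-29/5

Row minima: A → -6, B → -9; maximin = -6.
Column maxima: X → -5, Y → -5; minimax = -5.
-6 ≠ -5, so there is no saddle point; optimal play is mixed.
Let Player 1 play A with probability p. Expected payoff against X: (-6)p + (-5)(1−p) = −p − 5; against Y: (-5)p + (-9)(1−p) = 4p − 9.
Setting these equal: −p − 5 = 4p − 9 ⇒ −5p = -4 ⇒ p = 4/5, and the value is (-1)·(4/5) − 5 = -29/5.
For Player 2: with q = P(X), equating A's and B's payoffs gives −q − 5 = 4q − 9 ⇒ q = 4/5.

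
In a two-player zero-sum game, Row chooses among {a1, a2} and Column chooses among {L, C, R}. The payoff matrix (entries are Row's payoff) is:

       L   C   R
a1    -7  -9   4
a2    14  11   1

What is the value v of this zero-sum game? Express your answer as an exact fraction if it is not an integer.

53/23

Row minima: a1 → -9, a2 → 1; maximin = 1.
Column maxima: L → 14, C → 11, R → 4; minimax = 4.
1 ≠ 4, so there is no saddle point; optimal play is mixed.
L is strictly dominated by C (it gives Row strictly more in every row), so Column never plays it.
On the remaining 2×2 (a1, a2 vs C, R):
Let Row play a1 with probability p. Expected payoff against C: (-9)p + 11(1−p) = −20p + 11; against R: 4p + 1(1−p) = 3p + 1.
Setting these equal: −20p + 11 = 3p + 1 ⇒ −23p = -10 ⇒ p = 10/23, and the value is (-20)·(10/23) + 11 = 53/23.
For Column: with q = P(C), equating a1's and a2's payoffs gives −13q + 4 = 10q + 1 ⇒ q = 3/23.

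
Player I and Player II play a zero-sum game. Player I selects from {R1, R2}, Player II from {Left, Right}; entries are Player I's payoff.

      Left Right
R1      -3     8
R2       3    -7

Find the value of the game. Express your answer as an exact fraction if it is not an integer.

1/7

Row minima: R1 → -3, R2 → -7; maximin = -3.
Column maxima: Left → 3, Right → 8; minimax = 3.
-3 ≠ 3, so there is no saddle point; optimal play is mixed.
Let Player I play R1 with probability p. Expected payoff against Left: (-3)p + 3(1−p) = −6p + 3; against Right: 8p + (-7)(1−p) = 15p − 7.
Setting these equal: −6p + 3 = 15p − 7 ⇒ −21p = -10 ⇒ p = 10/21, and the value is (-6)·(10/21) + 3 = 1/7.
For Player II: with q = P(Left), equating R1's and R2's payoffs gives −11q + 8 = 10q − 7 ⇒ q = 5/7.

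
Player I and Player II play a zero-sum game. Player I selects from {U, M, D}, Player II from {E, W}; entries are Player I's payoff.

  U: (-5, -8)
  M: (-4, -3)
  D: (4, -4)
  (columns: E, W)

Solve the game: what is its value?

-28/9

Row minima: U → -8, M → -4, D → -4; maximin = -4.
Column maxima: E → 4, W → -3; minimax = -3.
-4 ≠ -3, so there is no saddle point; optimal play is mixed.
U is strictly dominated by M, so Player I never plays it.
On the remaining 2×2 (M, D vs E, W):
Let Player I play M with probability p. Expected payoff against E: (-4)p + 4(1−p) = −8p + 4; against W: (-3)p + (-4)(1−p) = p − 4.
Setting these equal: −8p + 4 = p − 4 ⇒ −9p = -8 ⇒ p = 8/9, and the value is (-8)·(8/9) + 4 = -28/9.
For Player II: with q = P(E), equating M's and D's payoffs gives −q − 3 = 8q − 4 ⇒ q = 1/9.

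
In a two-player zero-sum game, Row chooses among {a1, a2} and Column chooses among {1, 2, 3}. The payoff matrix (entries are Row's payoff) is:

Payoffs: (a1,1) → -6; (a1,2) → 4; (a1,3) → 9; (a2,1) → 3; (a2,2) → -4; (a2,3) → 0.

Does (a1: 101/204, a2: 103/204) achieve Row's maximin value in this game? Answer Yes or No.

No

Against 1 this mix gives (101/204)·(-6) + (103/204)·3 = -99/68.
Against 2 this mix gives (101/204)·4 + (103/204)·(-4) = -2/51.
Against 3 this mix gives (101/204)·9 + (103/204)·0 = 303/68.
Column will play 1, holding Row to -99/68. Shifting weight toward the row that does better against 1 would raise this floor (the equalizing mix achieves -12/17 against both 1 and 2), so the proposed strategy is not optimal.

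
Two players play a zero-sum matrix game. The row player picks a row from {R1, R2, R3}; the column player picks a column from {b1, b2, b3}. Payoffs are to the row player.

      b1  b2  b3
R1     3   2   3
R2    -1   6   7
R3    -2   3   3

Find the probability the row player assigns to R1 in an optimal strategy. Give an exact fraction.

Row minima: R1 → 2, R2 → -1, R3 → -2; maximin = 2.
Column maxima: b1 → 3, b2 → 6, b3 → 7; minimax = 3.
2 ≠ 3, so there is no saddle point; optimal play is mixed.
R3 is strictly dominated by R2, so the row player never plays it.
With R3 eliminated, b3 is strictly dominated by b2 (it gives the row player strictly more in every remaining row), so the column player never plays it.
On the remaining 2×2 (R1, R2 vs b1, b2):
Let the row player play R1 with probability p. Expected payoff against b1: 3p + (-1)(1−p) = 4p − 1; against b2: 2p + 6(1−p) = −4p + 6.
Setting these equal: 4p − 1 = −4p + 6 ⇒ 8p = 7 ⇒ p = 7/8, and the value is (4)·(7/8) − 1 = 5/2.
For the column player: with q = P(b1), equating R1's and R2's payoffs gives q + 2 = −7q + 6 ⇒ q = 1/2.

7/8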